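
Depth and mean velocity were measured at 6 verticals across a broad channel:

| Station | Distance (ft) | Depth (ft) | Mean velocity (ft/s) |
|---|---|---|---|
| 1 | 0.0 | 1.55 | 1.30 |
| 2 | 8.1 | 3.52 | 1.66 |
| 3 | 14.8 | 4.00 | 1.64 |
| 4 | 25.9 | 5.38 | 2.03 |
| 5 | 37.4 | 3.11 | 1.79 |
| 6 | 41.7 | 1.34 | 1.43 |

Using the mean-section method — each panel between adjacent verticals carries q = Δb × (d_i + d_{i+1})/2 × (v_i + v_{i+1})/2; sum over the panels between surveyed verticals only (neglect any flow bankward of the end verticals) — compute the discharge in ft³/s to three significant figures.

276 ft³/s

Panel 1-2: Δb = 8.1 ft, d̄ = (1.55+3.52)/2 = 2.535, v̄ = (1.30+1.66)/2 = 1.48 → q = 8.1×2.535×1.48 = 30.39 ft³/s
Panel 2-3: Δb = 6.7 ft, d̄ = (3.52+4.00)/2 = 3.76, v̄ = (1.66+1.64)/2 = 1.65 → q = 6.7×3.76×1.65 = 41.57 ft³/s
Panel 3-4: Δb = 11.1 ft, d̄ = (4.00+5.38)/2 = 4.69, v̄ = (1.64+2.03)/2 = 1.835 → q = 11.1×4.69×1.835 = 95.53 ft³/s
Panel 4-5: Δb = 11.5 ft, d̄ = (5.38+3.11)/2 = 4.245, v̄ = (2.03+1.79)/2 = 1.91 → q = 11.5×4.245×1.91 = 93.24 ft³/s
Panel 5-6: Δb = 4.3 ft, d̄ = (3.11+1.34)/2 = 2.225, v̄ = (1.79+1.43)/2 = 1.61 → q = 4.3×2.225×1.61 = 15.40 ft³/s
Q = Σ q = 276.1 ft³/s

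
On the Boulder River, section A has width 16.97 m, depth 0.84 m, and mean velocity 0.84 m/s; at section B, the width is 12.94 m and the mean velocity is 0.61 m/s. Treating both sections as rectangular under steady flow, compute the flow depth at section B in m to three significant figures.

Q = A₁V₁ = (16.97×0.84) × 0.84 = 11.97 m³/s
d₂ = Q/(b₂ V₂) = 11.97/(12.94×0.61) = 1.517 m

1.52 m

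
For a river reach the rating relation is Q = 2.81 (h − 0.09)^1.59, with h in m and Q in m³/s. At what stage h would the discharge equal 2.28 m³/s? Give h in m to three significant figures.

0.967 m

h − h₀ = (Q/C)^(1/b) = (2.28/2.81)^(1/1.59) = 0.8768 m
h = 0.09 + 0.8768 = 0.9668 m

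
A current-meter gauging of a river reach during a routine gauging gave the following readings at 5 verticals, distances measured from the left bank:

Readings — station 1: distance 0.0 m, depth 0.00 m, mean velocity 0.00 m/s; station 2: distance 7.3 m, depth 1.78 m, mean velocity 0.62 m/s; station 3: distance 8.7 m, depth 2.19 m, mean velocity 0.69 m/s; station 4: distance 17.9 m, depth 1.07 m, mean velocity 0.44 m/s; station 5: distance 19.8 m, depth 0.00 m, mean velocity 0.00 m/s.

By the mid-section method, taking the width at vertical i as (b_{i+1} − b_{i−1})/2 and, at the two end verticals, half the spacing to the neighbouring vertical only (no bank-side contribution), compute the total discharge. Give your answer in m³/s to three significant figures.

15.4 m³/s

w_2 = (8.7 − 0.0)/2 = 4.35 m; q_2 = 0.62 × 1.78 × 4.35 = 4.801 m³/s
w_3 = (17.9 − 7.3)/2 = 5.3 m; q_3 = 0.69 × 2.19 × 5.3 = 8.009 m³/s
w_4 = (19.8 − 8.7)/2 = 5.55 m; q_4 = 0.44 × 1.07 × 5.55 = 2.613 m³/s
Stations 1, 5 contribute zero (depth or velocity is 0).
Q = Σ qᵢ = 15.42 m³/s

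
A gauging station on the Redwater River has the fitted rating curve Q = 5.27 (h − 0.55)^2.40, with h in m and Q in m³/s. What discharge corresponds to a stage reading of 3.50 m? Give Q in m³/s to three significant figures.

Q = 5.27 × (3.50 − 0.55)^2.40 = 5.27 × 2.95^2.40 = 70.69 m³/s

70.7 m³/s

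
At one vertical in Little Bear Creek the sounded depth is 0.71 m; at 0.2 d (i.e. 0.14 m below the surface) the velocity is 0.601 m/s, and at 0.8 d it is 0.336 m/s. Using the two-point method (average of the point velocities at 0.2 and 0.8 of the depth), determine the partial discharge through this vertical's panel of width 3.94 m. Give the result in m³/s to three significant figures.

v̄ = (0.601 + 0.336) / 2 = 0.4685 m/s
q = v̄ × d × w = 0.4685 × 0.71 × 3.94 = 1.311 m³/s

1.31 m³/s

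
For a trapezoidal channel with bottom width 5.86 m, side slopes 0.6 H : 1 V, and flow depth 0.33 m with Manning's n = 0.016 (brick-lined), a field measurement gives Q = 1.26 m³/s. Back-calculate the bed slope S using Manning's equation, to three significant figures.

0.000503

A = (b + z·y)·y = (5.86 + 0.6×0.33)×0.33 = 1.999 m²
P = b + 2y√(1+z²) = 5.86 + 2×0.33×√(1+0.6²) = 6.630 m
R = A/P = 1.999/6.630 = 0.3015 m
S = (Q·n / (1·A·R^(2/3)))² = (1.26×0.016 / (1×1.999×0.4497))² = 0.0005029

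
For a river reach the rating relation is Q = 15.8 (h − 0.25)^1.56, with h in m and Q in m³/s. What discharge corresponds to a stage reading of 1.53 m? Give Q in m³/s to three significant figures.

Q = 15.8 × (1.53 − 0.25)^1.56 = 15.8 × 1.28^1.56 = 23.22 m³/s

23.2 m³/s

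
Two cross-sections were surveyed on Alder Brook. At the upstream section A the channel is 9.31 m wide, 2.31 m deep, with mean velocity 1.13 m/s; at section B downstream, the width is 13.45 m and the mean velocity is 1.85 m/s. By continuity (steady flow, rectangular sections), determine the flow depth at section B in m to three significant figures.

Q = A₁V₁ = (9.31×2.31) × 1.13 = 24.30 m³/s
d₂ = Q/(b₂ V₂) = 24.30/(13.45×1.85) = 0.9767 m

0.977 m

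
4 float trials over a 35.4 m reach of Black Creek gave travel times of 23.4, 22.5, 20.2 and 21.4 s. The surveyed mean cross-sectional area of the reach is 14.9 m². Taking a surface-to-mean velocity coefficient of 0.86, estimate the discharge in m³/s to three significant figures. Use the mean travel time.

t̄ = (23.4 + 22.5 + 20.2 + 21.4) / 4 = 21.875 s
v_surface = L / t̄ = 35.4 / 21.875 = 1.618 m/s
v_mean = 0.86 × 1.618 = 1.392 m/s
Q = A × v_mean = 14.9 × 1.392 = 20.74 m³/s

20.7 m³/s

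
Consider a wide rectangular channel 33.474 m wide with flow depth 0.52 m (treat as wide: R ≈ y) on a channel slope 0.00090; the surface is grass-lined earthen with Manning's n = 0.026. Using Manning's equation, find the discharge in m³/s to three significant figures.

13.0 m³/s

A = b·y = 33.474 × 0.52 = 17.41 m²
Wide channel: R ≈ y = 0.52 m
Q = (1/n)·A·R^(2/3)·S^(1/2) = (1/0.026) × 17.41 × 0.5200^(2/3) × 0.00090^(1/2) = 12.99 m³/s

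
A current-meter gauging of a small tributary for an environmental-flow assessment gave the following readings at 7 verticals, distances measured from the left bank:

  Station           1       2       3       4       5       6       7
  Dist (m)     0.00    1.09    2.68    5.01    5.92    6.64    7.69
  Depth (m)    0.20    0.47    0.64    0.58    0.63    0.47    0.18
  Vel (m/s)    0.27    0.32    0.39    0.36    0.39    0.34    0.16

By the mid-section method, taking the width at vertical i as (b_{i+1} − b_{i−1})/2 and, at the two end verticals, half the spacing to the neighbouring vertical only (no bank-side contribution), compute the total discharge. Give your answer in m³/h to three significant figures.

w_1 = (1.09 − 0.00)/2 = 0.545 m; q_1 = 0.27 × 0.20 × 0.545 = 0.02943 m³/s
w_2 = (2.68 − 0.00)/2 = 1.34 m; q_2 = 0.32 × 0.47 × 1.34 = 0.2015 m³/s
w_3 = (5.01 − 1.09)/2 = 1.96 m; q_3 = 0.39 × 0.64 × 1.96 = 0.4892 m³/s
w_4 = (5.92 − 2.68)/2 = 1.62 m; q_4 = 0.36 × 0.58 × 1.62 = 0.3383 m³/s
w_5 = (6.64 − 5.01)/2 = 0.815 m; q_5 = 0.39 × 0.63 × 0.815 = 0.2002 m³/s
w_6 = (7.69 − 5.92)/2 = 0.885 m; q_6 = 0.34 × 0.47 × 0.885 = 0.1414 m³/s
w_7 = (7.69 − 6.64)/2 = 0.525 m; q_7 = 0.16 × 0.18 × 0.525 = 0.01512 m³/s
Q = Σ qᵢ = 1.415 m³/s
= 1.415 × 3600 = 5095 m³/h

5090 m³/h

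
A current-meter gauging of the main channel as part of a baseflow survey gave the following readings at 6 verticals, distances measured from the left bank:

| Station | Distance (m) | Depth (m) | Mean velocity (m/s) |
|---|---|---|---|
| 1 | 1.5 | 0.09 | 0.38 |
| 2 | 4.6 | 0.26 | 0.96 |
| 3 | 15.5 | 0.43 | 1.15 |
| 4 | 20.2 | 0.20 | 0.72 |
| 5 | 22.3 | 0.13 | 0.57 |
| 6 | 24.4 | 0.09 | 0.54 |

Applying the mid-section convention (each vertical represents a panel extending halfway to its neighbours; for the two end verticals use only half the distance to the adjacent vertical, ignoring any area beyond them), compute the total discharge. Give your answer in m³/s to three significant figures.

w_1 = (4.6 − 1.5)/2 = 1.55 m; q_1 = 0.38 × 0.09 × 1.55 = 0.05301 m³/s
w_2 = (15.5 − 1.5)/2 = 7 m; q_2 = 0.96 × 0.26 × 7 = 1.747 m³/s
w_3 = (20.2 − 4.6)/2 = 7.8 m; q_3 = 1.15 × 0.43 × 7.8 = 3.857 m³/s
w_4 = (22.3 − 15.5)/2 = 3.4 m; q_4 = 0.72 × 0.20 × 3.4 = 0.4896 m³/s
w_5 = (24.4 − 20.2)/2 = 2.1 m; q_5 = 0.57 × 0.13 × 2.1 = 0.1556 m³/s
w_6 = (24.4 − 22.3)/2 = 1.05 m; q_6 = 0.54 × 0.09 × 1.05 = 0.05103 m³/s
Q = Σ qᵢ = 6.354 m³/s

6.35 m³/s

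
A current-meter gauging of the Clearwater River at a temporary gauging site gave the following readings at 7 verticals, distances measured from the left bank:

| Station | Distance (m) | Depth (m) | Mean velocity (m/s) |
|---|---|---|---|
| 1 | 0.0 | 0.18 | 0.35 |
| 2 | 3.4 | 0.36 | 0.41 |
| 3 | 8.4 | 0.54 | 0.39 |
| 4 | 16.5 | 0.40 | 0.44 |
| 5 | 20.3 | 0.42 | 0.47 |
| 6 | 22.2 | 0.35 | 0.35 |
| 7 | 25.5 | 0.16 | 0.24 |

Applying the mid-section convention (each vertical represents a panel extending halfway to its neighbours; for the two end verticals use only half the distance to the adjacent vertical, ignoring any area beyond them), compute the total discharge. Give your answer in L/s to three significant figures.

w_1 = (3.4 − 0.0)/2 = 1.7 m; q_1 = 0.35 × 0.18 × 1.7 = 0.1071 m³/s
w_2 = (8.4 − 0.0)/2 = 4.2 m; q_2 = 0.41 × 0.36 × 4.2 = 0.6199 m³/s
w_3 = (16.5 − 3.4)/2 = 6.55 m; q_3 = 0.39 × 0.54 × 6.55 = 1.379 m³/s
w_4 = (20.3 − 8.4)/2 = 5.95 m; q_4 = 0.44 × 0.40 × 5.95 = 1.047 m³/s
w_5 = (22.2 − 16.5)/2 = 2.85 m; q_5 = 0.47 × 0.42 × 2.85 = 0.5626 m³/s
w_6 = (25.5 − 20.3)/2 = 2.6 m; q_6 = 0.35 × 0.35 × 2.6 = 0.3185 m³/s
w_7 = (25.5 − 22.2)/2 = 1.65 m; q_7 = 0.24 × 0.16 × 1.65 = 0.06336 m³/s
Q = Σ qᵢ = 4.098 m³/s
= 4.098 × 1000 = 4098 L/s

4100 L/s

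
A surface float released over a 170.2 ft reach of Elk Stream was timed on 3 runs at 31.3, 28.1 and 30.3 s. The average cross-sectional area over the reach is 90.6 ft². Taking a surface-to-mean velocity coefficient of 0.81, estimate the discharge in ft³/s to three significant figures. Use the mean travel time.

418 ft³/s

t̄ = (31.3 + 28.1 + 30.3) / 3 = 29.9 s
v_surface = L / t̄ = 170.2 / 29.9 = 5.692 ft/s
v_mean = 0.81 × 5.692 = 4.611 ft/s
Q = A × v_mean = 90.6 × 4.611 = 417.7 ft³/s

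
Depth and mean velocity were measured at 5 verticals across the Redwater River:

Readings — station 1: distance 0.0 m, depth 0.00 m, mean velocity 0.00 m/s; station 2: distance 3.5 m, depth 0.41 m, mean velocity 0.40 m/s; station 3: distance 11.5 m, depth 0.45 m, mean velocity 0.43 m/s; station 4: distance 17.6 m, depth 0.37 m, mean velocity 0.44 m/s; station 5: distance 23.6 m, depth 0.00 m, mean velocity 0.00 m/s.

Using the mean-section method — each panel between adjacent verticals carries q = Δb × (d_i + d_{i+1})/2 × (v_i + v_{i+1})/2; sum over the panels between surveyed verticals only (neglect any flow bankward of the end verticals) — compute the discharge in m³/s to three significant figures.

Panel 1-2: Δb = 3.5 m, d̄ = (0.00+0.41)/2 = 0.205, v̄ = (0.00+0.40)/2 = 0.2 → q = 3.5×0.205×0.2 = 0.1435 m³/s
Panel 2-3: Δb = 8 m, d̄ = (0.41+0.45)/2 = 0.43, v̄ = (0.40+0.43)/2 = 0.415 → q = 8×0.43×0.415 = 1.428 m³/s
Panel 3-4: Δb = 6.1 m, d̄ = (0.45+0.37)/2 = 0.41, v̄ = (0.43+0.44)/2 = 0.435 → q = 6.1×0.41×0.435 = 1.088 m³/s
Panel 4-5: Δb = 6 m, d̄ = (0.37+0.00)/2 = 0.185, v̄ = (0.44+0.00)/2 = 0.22 → q = 6×0.185×0.22 = 0.2442 m³/s
Q = Σ q = 2.903 m³/s

2.90 m³/s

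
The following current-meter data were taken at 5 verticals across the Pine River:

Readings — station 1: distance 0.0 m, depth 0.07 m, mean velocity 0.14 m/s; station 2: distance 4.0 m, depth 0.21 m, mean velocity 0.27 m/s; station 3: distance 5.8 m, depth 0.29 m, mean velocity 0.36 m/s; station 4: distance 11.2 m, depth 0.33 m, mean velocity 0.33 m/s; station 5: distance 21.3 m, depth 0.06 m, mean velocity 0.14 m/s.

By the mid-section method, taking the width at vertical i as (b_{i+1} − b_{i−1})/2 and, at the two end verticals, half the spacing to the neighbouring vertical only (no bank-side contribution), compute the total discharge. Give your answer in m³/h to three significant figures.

5210 m³/h

w_1 = (4.0 − 0.0)/2 = 2 m; q_1 = 0.14 × 0.07 × 2 = 0.01960 m³/s
w_2 = (5.8 − 0.0)/2 = 2.9 m; q_2 = 0.27 × 0.21 × 2.9 = 0.1644 m³/s
w_3 = (11.2 − 4.0)/2 = 3.6 m; q_3 = 0.36 × 0.29 × 3.6 = 0.3758 m³/s
w_4 = (21.3 − 5.8)/2 = 7.75 m; q_4 = 0.33 × 0.33 × 7.75 = 0.8440 m³/s
w_5 = (21.3 − 11.2)/2 = 5.05 m; q_5 = 0.14 × 0.06 × 5.05 = 0.04242 m³/s
Q = Σ qᵢ = 1.446 m³/s
= 1.446 × 3600 = 5207 m³/h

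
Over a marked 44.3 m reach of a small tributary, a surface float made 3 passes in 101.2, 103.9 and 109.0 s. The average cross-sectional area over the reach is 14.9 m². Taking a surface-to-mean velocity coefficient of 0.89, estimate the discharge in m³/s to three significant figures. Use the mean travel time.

5.61 m³/s

t̄ = (101.2 + 103.9 + 109.0) / 3 = 104.7 s
v_surface = L / t̄ = 44.3 / 104.7 = 0.4231 m/s
v_mean = 0.89 × 0.4231 = 0.3766 m/s
Q = A × v_mean = 14.9 × 0.3766 = 5.611 m³/s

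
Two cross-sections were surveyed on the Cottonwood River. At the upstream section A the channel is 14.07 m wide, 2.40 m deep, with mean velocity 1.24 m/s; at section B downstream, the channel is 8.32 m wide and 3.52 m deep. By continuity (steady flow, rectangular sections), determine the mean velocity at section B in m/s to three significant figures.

1.43 m/s

Q = A₁V₁ = (14.07×2.40) × 1.24 = 41.87 m³/s
A₂ = 8.32 × 3.52 = 29.29 m²
V₂ = Q/A₂ = 41.87/29.29 = 1.430 m/s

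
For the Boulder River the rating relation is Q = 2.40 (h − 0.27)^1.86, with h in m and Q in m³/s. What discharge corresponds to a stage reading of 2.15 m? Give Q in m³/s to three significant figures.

Q = 2.40 × (2.15 − 0.27)^1.86 = 2.40 × 1.88^1.86 = 7.765 m³/s

7.77 m³/s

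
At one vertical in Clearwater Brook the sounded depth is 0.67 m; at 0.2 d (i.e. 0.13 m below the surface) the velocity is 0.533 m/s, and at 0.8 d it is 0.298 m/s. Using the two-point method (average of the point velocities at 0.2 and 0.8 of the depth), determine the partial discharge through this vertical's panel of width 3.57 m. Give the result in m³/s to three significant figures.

v̄ = (0.533 + 0.298) / 2 = 0.4155 m/s
q = v̄ × d × w = 0.4155 × 0.67 × 3.57 = 0.9938 m³/s

0.994 m³/s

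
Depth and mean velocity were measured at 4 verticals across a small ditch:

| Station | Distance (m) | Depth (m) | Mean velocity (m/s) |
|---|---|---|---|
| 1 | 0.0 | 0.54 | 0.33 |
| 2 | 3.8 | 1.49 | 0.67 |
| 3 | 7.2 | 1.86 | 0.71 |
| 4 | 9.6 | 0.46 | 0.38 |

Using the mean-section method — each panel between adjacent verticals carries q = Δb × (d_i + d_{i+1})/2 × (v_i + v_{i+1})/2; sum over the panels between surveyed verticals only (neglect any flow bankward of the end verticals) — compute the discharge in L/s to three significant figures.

Panel 1-2: Δb = 3.8 m, d̄ = (0.54+1.49)/2 = 1.015, v̄ = (0.33+0.67)/2 = 0.5 → q = 3.8×1.015×0.5 = 1.929 m³/s
Panel 2-3: Δb = 3.4 m, d̄ = (1.49+1.86)/2 = 1.675, v̄ = (0.67+0.71)/2 = 0.69 → q = 3.4×1.675×0.69 = 3.930 m³/s
Panel 3-4: Δb = 2.4 m, d̄ = (1.86+0.46)/2 = 1.16, v̄ = (0.71+0.38)/2 = 0.545 → q = 2.4×1.16×0.545 = 1.517 m³/s
Q = Σ q = 7.375 m³/s
= 7.375 × 1000 = 7375 L/s

7380 L/s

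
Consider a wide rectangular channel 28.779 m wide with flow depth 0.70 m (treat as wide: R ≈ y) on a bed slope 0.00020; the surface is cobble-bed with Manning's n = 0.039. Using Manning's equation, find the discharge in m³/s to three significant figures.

5.76 m³/s

A = b·y = 28.779 × 0.70 = 20.15 m²
Wide channel: R ≈ y = 0.70 m
Q = (1/n)·A·R^(2/3)·S^(1/2) = (1/0.039) × 20.15 × 0.7000^(2/3) × 0.00020^(1/2) = 5.759 m³/s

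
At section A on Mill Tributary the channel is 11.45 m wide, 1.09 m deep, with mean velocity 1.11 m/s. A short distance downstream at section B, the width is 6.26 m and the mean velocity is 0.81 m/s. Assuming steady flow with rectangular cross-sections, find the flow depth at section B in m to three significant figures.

2.73 m

Q = A₁V₁ = (11.45×1.09) × 1.11 = 13.85 m³/s
d₂ = Q/(b₂ V₂) = 13.85/(6.26×0.81) = 2.732 m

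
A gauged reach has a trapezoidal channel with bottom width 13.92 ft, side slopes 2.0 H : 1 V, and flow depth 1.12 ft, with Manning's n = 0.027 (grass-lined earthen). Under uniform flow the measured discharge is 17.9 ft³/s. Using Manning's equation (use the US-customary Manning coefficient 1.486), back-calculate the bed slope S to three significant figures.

0.000343

A = (b + z·y)·y = (13.92 + 2.0×1.12)×1.12 = 18.10 ft²
P = b + 2y√(1+z²) = 13.92 + 2×1.12×√(1+2.0²) = 18.93 ft
R = A/P = 18.10/18.93 = 0.9562 ft
S = (Q·n / (1.486·A·R^(2/3)))² = (17.9×0.027 / (1.486×18.10×0.9706))² = 0.0003428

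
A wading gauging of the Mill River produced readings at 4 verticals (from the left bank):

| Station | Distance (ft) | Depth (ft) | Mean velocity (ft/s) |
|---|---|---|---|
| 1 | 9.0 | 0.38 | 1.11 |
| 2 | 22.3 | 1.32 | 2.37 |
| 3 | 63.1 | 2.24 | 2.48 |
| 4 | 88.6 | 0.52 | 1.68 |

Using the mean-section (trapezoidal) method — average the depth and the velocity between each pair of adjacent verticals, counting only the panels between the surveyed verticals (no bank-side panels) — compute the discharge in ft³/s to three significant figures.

Panel 1-2: Δb = 13.3 ft, d̄ = (0.38+1.32)/2 = 0.85, v̄ = (1.11+2.37)/2 = 1.74 → q = 13.3×0.85×1.74 = 19.67 ft³/s
Panel 2-3: Δb = 40.8 ft, d̄ = (1.32+2.24)/2 = 1.78, v̄ = (2.37+2.48)/2 = 2.425 → q = 40.8×1.78×2.425 = 176.1 ft³/s
Panel 3-4: Δb = 25.5 ft, d̄ = (2.24+0.52)/2 = 1.38, v̄ = (2.48+1.68)/2 = 2.08 → q = 25.5×1.38×2.08 = 73.20 ft³/s
Q = Σ q = 269.0 ft³/s

269 ft³/s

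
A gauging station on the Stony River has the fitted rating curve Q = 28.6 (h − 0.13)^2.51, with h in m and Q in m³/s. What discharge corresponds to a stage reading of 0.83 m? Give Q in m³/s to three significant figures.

11.7 m³/s

Q = 28.6 × (0.83 − 0.13)^2.51 = 28.6 × 0.7^2.51 = 11.68 m³/s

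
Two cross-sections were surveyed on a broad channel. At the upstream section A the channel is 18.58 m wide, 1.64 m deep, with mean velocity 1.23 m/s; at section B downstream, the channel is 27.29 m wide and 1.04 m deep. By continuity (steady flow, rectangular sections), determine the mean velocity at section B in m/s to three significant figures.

Q = A₁V₁ = (18.58×1.64) × 1.23 = 37.48 m³/s
A₂ = 27.29 × 1.04 = 28.38 m²
V₂ = Q/A₂ = 37.48/28.38 = 1.321 m/s

1.32 m/s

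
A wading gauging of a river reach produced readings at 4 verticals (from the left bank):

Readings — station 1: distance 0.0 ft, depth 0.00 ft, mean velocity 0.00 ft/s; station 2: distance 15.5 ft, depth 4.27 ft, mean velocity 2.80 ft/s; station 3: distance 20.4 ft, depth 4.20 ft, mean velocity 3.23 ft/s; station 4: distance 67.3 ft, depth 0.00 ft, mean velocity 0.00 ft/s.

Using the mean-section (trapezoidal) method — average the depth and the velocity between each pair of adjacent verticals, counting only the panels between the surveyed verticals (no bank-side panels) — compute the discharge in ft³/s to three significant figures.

268 ft³/s

Panel 1-2: Δb = 15.5 ft, d̄ = (0.00+4.27)/2 = 2.135, v̄ = (0.00+2.80)/2 = 1.4 → q = 15.5×2.135×1.4 = 46.33 ft³/s
Panel 2-3: Δb = 4.9 ft, d̄ = (4.27+4.20)/2 = 4.235, v̄ = (2.80+3.23)/2 = 3.015 → q = 4.9×4.235×3.015 = 62.57 ft³/s
Panel 3-4: Δb = 46.9 ft, d̄ = (4.20+0.00)/2 = 2.1, v̄ = (3.23+0.00)/2 = 1.615 → q = 46.9×2.1×1.615 = 159.1 ft³/s
Q = Σ q = 268.0 ft³/s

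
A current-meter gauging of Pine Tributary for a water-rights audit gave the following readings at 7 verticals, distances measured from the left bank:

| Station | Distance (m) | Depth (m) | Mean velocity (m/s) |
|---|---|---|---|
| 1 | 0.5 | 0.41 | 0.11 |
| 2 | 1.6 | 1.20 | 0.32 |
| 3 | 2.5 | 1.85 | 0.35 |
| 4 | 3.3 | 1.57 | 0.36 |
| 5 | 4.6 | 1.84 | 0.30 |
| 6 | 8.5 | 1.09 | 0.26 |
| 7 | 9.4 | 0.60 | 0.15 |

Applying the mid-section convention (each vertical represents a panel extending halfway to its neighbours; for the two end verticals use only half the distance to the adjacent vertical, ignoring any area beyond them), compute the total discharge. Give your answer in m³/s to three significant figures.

w_1 = (1.6 − 0.5)/2 = 0.55 m; q_1 = 0.11 × 0.41 × 0.55 = 0.02481 m³/s
w_2 = (2.5 − 0.5)/2 = 1 m; q_2 = 0.32 × 1.20 × 1 = 0.3840 m³/s
w_3 = (3.3 − 1.6)/2 = 0.85 m; q_3 = 0.35 × 1.85 × 0.85 = 0.5504 m³/s
w_4 = (4.6 − 2.5)/2 = 1.05 m; q_4 = 0.36 × 1.57 × 1.05 = 0.5935 m³/s
w_5 = (8.5 − 3.3)/2 = 2.6 m; q_5 = 0.30 × 1.84 × 2.6 = 1.435 m³/s
w_6 = (9.4 − 4.6)/2 = 2.4 m; q_6 = 0.26 × 1.09 × 2.4 = 0.6802 m³/s
w_7 = (9.4 − 8.5)/2 = 0.45 m; q_7 = 0.15 × 0.60 × 0.45 = 0.04050 m³/s
Q = Σ qᵢ = 3.709 m³/s

3.71 m³/s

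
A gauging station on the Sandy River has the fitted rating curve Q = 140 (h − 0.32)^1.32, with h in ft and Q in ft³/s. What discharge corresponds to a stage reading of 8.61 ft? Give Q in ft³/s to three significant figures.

2280 ft³/s

Q = 140 × (8.61 − 0.32)^1.32 = 140 × 8.29^1.32 = 2284 ft³/s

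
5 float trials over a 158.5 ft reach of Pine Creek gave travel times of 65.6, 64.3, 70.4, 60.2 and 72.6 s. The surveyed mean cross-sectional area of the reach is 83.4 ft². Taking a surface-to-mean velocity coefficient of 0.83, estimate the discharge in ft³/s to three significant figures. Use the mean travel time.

165 ft³/s

t̄ = (65.6 + 64.3 + 70.4 + 60.2 + 72.6) / 5 = 66.62 s
v_surface = L / t̄ = 158.5 / 66.62 = 2.379 ft/s
v_mean = 0.83 × 2.379 = 1.975 ft/s
Q = A × v_mean = 83.4 × 1.975 = 164.7 ft³/s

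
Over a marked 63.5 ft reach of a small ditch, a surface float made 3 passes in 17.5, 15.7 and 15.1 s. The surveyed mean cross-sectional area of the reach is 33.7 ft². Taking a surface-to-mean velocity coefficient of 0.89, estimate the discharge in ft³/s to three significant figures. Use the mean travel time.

118 ft³/s

t̄ = (17.5 + 15.7 + 15.1) / 3 = 16.1 s
v_surface = L / t̄ = 63.5 / 16.1 = 3.944 ft/s
v_mean = 0.89 × 3.944 = 3.510 ft/s
Q = A × v_mean = 33.7 × 3.510 = 118.3 ft³/s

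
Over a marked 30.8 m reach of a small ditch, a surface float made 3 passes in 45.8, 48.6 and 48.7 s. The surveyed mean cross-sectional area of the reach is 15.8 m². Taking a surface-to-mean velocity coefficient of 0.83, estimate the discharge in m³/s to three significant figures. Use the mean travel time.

8.47 m³/s

t̄ = (45.8 + 48.6 + 48.7) / 3 = 47.7 s
v_surface = L / t̄ = 30.8 / 47.7 = 0.6457 m/s
v_mean = 0.83 × 0.6457 = 0.5359 m/s
Q = A × v_mean = 15.8 × 0.5359 = 8.468 m³/s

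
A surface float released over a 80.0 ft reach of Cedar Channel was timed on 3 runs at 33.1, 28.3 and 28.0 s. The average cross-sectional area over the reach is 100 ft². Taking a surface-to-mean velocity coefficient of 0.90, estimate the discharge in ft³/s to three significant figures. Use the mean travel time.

242 ft³/s

t̄ = (33.1 + 28.3 + 28.0) / 3 = 29.8 s
v_surface = L / t̄ = 80.0 / 29.8 = 2.685 ft/s
v_mean = 0.90 × 2.685 = 2.416 ft/s
Q = A × v_mean = 100 × 2.416 = 241.6 ft³/s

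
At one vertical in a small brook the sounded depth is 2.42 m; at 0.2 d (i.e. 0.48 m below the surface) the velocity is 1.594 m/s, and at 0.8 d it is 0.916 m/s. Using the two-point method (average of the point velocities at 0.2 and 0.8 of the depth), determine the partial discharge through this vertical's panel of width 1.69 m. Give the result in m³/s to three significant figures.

5.13 m³/s

v̄ = (1.594 + 0.916) / 2 = 1.255 m/s
q = v̄ × d × w = 1.255 × 2.42 × 1.69 = 5.133 m³/s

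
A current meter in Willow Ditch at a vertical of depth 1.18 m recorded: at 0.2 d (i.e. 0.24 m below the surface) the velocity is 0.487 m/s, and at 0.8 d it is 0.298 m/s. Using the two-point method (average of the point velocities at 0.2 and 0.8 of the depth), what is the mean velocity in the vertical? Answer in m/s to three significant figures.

v̄ = (0.487 + 0.298) / 2 = 0.3925 m/s

0.393 m/s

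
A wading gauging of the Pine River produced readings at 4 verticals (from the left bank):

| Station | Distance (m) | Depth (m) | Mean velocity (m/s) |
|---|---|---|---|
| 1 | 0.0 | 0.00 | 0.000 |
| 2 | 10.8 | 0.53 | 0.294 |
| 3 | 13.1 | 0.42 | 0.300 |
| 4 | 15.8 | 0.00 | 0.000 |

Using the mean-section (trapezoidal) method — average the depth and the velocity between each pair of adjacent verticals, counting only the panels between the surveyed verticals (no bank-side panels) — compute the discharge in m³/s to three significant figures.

Panel 1-2: Δb = 10.8 m, d̄ = (0.00+0.53)/2 = 0.265, v̄ = (0.000+0.294)/2 = 0.147 → q = 10.8×0.265×0.147 = 0.4207 m³/s
Panel 2-3: Δb = 2.3 m, d̄ = (0.53+0.42)/2 = 0.475, v̄ = (0.294+0.300)/2 = 0.297 → q = 2.3×0.475×0.297 = 0.3245 m³/s
Panel 3-4: Δb = 2.7 m, d̄ = (0.42+0.00)/2 = 0.21, v̄ = (0.300+0.000)/2 = 0.15 → q = 2.7×0.21×0.15 = 0.08505 m³/s
Q = Σ q = 0.8302 m³/s

0.830 m³/s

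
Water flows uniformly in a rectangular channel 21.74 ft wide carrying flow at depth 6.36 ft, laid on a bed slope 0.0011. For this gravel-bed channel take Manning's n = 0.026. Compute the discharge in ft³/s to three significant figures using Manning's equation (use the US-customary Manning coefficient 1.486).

A = b·y = 21.74 × 6.36 = 138.3 ft²
P = b + 2y = 21.74 + 2×6.36 = 34.46 ft
R = A/P = 138.3/34.46 = 4.012 ft
Q = (1.486/n)·A·R^(2/3)·S^(1/2) = (1.486/0.026) × 138.3 × 4.012^(2/3) × 0.0011^(1/2) = 661.8 ft³/s

662 ft³/s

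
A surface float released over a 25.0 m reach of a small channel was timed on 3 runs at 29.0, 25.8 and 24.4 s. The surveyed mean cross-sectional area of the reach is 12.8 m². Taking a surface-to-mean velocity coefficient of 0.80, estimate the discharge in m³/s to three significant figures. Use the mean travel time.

t̄ = (29.0 + 25.8 + 24.4) / 3 = 26.4 s
v_surface = L / t̄ = 25.0 / 26.4 = 0.9470 m/s
v_mean = 0.80 × 0.9470 = 0.7576 m/s
Q = A × v_mean = 12.8 × 0.7576 = 9.697 m³/s

9.70 m³/s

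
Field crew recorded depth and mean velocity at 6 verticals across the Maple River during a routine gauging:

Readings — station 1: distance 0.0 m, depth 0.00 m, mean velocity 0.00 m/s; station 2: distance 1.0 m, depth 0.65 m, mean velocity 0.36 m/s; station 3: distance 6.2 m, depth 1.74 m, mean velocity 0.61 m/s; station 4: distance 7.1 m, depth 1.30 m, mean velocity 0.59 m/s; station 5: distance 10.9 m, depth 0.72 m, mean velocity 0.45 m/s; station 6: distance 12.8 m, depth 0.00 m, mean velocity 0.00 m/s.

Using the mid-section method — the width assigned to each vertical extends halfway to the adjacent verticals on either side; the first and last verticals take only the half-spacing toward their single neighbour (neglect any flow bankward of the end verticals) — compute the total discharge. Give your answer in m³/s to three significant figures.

w_2 = (6.2 − 0.0)/2 = 3.1 m; q_2 = 0.36 × 0.65 × 3.1 = 0.7254 m³/s
w_3 = (7.1 − 1.0)/2 = 3.05 m; q_3 = 0.61 × 1.74 × 3.05 = 3.237 m³/s
w_4 = (10.9 − 6.2)/2 = 2.35 m; q_4 = 0.59 × 1.30 × 2.35 = 1.802 m³/s
w_5 = (12.8 − 7.1)/2 = 2.85 m; q_5 = 0.45 × 0.72 × 2.85 = 0.9234 m³/s
Stations 1, 6 contribute zero (depth or velocity is 0).
Q = Σ qᵢ = 6.689 m³/s

6.69 m³/s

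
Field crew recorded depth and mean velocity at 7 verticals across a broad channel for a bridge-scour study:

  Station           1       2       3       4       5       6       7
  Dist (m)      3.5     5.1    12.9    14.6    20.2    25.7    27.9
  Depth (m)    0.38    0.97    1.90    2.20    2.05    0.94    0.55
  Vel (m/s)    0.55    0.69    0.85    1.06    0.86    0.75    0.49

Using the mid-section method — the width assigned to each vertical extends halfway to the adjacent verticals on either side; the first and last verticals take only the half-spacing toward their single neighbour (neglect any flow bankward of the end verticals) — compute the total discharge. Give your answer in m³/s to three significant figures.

32.3 m³/s

w_1 = (5.1 − 3.5)/2 = 0.8 m; q_1 = 0.55 × 0.38 × 0.8 = 0.1672 m³/s
w_2 = (12.9 − 3.5)/2 = 4.7 m; q_2 = 0.69 × 0.97 × 4.7 = 3.146 m³/s
w_3 = (14.6 − 5.1)/2 = 4.75 m; q_3 = 0.85 × 1.90 × 4.75 = 7.671 m³/s
w_4 = (20.2 − 12.9)/2 = 3.65 m; q_4 = 1.06 × 2.20 × 3.65 = 8.512 m³/s
w_5 = (25.7 − 14.6)/2 = 5.55 m; q_5 = 0.86 × 2.05 × 5.55 = 9.785 m³/s
w_6 = (27.9 − 20.2)/2 = 3.85 m; q_6 = 0.75 × 0.94 × 3.85 = 2.714 m³/s
w_7 = (27.9 − 25.7)/2 = 1.1 m; q_7 = 0.49 × 0.55 × 1.1 = 0.2965 m³/s
Q = Σ qᵢ = 32.29 m³/s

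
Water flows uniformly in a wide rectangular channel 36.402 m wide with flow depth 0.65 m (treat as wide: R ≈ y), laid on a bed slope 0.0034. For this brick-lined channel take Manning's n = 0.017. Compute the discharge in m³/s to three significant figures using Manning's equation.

60.9 m³/s

A = b·y = 36.402 × 0.65 = 23.66 m²
Wide channel: R ≈ y = 0.65 m
Q = (1/n)·A·R^(2/3)·S^(1/2) = (1/0.017) × 23.66 × 0.6500^(2/3) × 0.0034^(1/2) = 60.90 m³/s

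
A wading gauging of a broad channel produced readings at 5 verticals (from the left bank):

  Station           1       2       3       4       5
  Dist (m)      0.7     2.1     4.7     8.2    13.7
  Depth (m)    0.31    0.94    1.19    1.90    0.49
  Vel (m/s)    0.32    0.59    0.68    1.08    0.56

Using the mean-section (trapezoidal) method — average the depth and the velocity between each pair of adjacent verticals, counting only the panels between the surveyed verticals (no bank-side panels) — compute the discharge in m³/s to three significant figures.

12.3 m³/s

Panel 1-2: Δb = 1.4 m, d̄ = (0.31+0.94)/2 = 0.625, v̄ = (0.32+0.59)/2 = 0.455 → q = 1.4×0.625×0.455 = 0.3981 m³/s
Panel 2-3: Δb = 2.6 m, d̄ = (0.94+1.19)/2 = 1.065, v̄ = (0.59+0.68)/2 = 0.635 → q = 2.6×1.065×0.635 = 1.758 m³/s
Panel 3-4: Δb = 3.5 m, d̄ = (1.19+1.90)/2 = 1.545, v̄ = (0.68+1.08)/2 = 0.88 → q = 3.5×1.545×0.88 = 4.759 m³/s
Panel 4-5: Δb = 5.5 m, d̄ = (1.90+0.49)/2 = 1.195, v̄ = (1.08+0.56)/2 = 0.82 → q = 5.5×1.195×0.82 = 5.389 m³/s
Q = Σ q = 12.30 m³/s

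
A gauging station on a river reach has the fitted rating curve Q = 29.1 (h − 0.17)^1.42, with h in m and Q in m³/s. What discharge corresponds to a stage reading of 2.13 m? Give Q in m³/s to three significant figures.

Q = 29.1 × (2.13 − 0.17)^1.42 = 29.1 × 1.96^1.42 = 75.67 m³/s

75.7 m³/s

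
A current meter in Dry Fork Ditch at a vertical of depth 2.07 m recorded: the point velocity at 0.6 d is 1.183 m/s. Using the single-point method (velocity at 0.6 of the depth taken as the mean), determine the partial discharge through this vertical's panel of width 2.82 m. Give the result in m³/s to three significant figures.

v̄ = v₀.₆ = 1.183 m/s
q = v̄ × d × w = 1.183 × 2.07 × 2.82 = 6.906 m³/s

6.91 m³/s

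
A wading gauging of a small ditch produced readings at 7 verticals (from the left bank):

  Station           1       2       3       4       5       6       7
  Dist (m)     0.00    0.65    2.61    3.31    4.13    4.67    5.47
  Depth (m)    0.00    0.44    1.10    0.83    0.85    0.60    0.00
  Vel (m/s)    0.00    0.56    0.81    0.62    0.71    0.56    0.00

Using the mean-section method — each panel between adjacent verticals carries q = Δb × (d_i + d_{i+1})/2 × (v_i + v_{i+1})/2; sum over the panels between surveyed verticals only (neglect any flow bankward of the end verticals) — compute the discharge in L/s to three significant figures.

Panel 1-2: Δb = 0.65 m, d̄ = (0.00+0.44)/2 = 0.22, v̄ = (0.00+0.56)/2 = 0.28 → q = 0.65×0.22×0.28 = 0.04004 m³/s
Panel 2-3: Δb = 1.96 m, d̄ = (0.44+1.10)/2 = 0.77, v̄ = (0.56+0.81)/2 = 0.685 → q = 1.96×0.77×0.685 = 1.034 m³/s
Panel 3-4: Δb = 0.7 m, d̄ = (1.10+0.83)/2 = 0.965, v̄ = (0.81+0.62)/2 = 0.715 → q = 0.7×0.965×0.715 = 0.4830 m³/s
Panel 4-5: Δb = 0.82 m, d̄ = (0.83+0.85)/2 = 0.84, v̄ = (0.62+0.71)/2 = 0.665 → q = 0.82×0.84×0.665 = 0.4581 m³/s
Panel 5-6: Δb = 0.54 m, d̄ = (0.85+0.60)/2 = 0.725, v̄ = (0.71+0.56)/2 = 0.635 → q = 0.54×0.725×0.635 = 0.2486 m³/s
Panel 6-7: Δb = 0.8 m, d̄ = (0.60+0.00)/2 = 0.3, v̄ = (0.56+0.00)/2 = 0.28 → q = 0.8×0.3×0.28 = 0.06720 m³/s
Q = Σ q = 2.331 m³/s
= 2.331 × 1000 = 2331 L/s

2330 L/s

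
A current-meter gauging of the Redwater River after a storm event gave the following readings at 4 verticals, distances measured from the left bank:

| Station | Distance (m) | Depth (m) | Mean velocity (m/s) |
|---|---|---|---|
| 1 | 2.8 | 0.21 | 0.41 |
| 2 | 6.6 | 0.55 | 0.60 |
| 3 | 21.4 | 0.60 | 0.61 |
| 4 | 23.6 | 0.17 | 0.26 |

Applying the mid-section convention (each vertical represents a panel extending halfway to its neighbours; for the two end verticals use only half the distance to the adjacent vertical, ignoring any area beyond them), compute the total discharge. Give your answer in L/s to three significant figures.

6390 L/s

w_1 = (6.6 − 2.8)/2 = 1.9 m; q_1 = 0.41 × 0.21 × 1.9 = 0.1636 m³/s
w_2 = (21.4 − 2.8)/2 = 9.3 m; q_2 = 0.60 × 0.55 × 9.3 = 3.069 m³/s
w_3 = (23.6 − 6.6)/2 = 8.5 m; q_3 = 0.61 × 0.60 × 8.5 = 3.111 m³/s
w_4 = (23.6 − 21.4)/2 = 1.1 m; q_4 = 0.26 × 0.17 × 1.1 = 0.04862 m³/s
Q = Σ qᵢ = 6.392 m³/s
= 6.392 × 1000 = 6392 L/s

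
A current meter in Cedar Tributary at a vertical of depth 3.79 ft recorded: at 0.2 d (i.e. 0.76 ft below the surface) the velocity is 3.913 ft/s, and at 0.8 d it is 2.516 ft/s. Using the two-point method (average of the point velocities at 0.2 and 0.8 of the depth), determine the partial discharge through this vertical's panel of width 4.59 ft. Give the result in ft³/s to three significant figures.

55.9 ft³/s

v̄ = (3.913 + 2.516) / 2 = 3.215 ft/s
q = v̄ × d × w = 3.215 × 3.79 × 4.59 = 55.92 ft³/s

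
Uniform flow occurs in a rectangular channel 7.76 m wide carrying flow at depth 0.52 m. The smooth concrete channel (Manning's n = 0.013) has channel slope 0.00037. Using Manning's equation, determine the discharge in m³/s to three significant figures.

3.55 m³/s

A = b·y = 7.76 × 0.52 = 4.035 m²
P = b + 2y = 7.76 + 2×0.52 = 8.800 m
R = A/P = 4.035/8.800 = 0.4585 m
Q = (1/n)·A·R^(2/3)·S^(1/2) = (1/0.013) × 4.035 × 0.4585^(2/3) × 0.00037^(1/2) = 3.550 m³/s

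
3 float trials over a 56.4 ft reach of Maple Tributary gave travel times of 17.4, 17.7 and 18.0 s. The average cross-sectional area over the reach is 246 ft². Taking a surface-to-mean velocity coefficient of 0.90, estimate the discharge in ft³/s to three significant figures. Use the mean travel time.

t̄ = (17.4 + 17.7 + 18.0) / 3 = 17.7 s
v_surface = L / t̄ = 56.4 / 17.7 = 3.186 ft/s
v_mean = 0.90 × 3.186 = 2.868 ft/s
Q = A × v_mean = 246 × 2.868 = 705.5 ft³/s

705 ft³/s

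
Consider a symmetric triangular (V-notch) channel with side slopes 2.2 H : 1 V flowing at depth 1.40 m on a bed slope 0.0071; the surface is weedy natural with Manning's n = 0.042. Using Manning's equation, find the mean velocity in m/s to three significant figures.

A = z·y² = 2.2×1.40² = 4.312 m²
P = 2y√(1+z²) = 2×1.40×√(1+2.2²) = 6.767 m
R = A/P = 4.312/6.767 = 0.6373 m
Q = (1/n)·A·R^(2/3)·S^(1/2) = (1/0.042) × 4.312 × 0.6373^(2/3) × 0.0071^(1/2) = 6.406 m³/s
V = Q/A = 6.406/4.312 = 1.486 m/s

1.49 m/s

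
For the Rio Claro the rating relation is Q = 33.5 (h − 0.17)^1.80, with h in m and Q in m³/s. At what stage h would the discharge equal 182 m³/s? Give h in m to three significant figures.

h − h₀ = (Q/C)^(1/b) = (182/33.5)^(1/1.80) = 2.561 m
h = 0.17 + 2.561 = 2.731 m

2.73 m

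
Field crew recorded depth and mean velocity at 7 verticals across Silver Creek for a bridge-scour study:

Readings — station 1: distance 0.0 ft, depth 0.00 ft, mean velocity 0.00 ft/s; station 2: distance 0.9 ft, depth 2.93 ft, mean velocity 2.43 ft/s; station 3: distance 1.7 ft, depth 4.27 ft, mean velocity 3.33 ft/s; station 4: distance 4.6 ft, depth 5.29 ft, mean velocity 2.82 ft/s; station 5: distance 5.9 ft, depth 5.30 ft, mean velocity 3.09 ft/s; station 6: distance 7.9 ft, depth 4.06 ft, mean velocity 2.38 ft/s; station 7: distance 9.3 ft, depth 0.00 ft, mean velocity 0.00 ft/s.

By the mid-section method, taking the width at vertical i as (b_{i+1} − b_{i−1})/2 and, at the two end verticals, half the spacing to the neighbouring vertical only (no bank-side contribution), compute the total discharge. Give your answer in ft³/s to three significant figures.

w_2 = (1.7 − 0.0)/2 = 0.85 ft; q_2 = 2.43 × 2.93 × 0.85 = 6.052 ft³/s
w_3 = (4.6 − 0.9)/2 = 1.85 ft; q_3 = 3.33 × 4.27 × 1.85 = 26.31 ft³/s
w_4 = (5.9 − 1.7)/2 = 2.1 ft; q_4 = 2.82 × 5.29 × 2.1 = 31.33 ft³/s
w_5 = (7.9 − 4.6)/2 = 1.65 ft; q_5 = 3.09 × 5.30 × 1.65 = 27.02 ft³/s
w_6 = (9.3 − 5.9)/2 = 1.7 ft; q_6 = 2.38 × 4.06 × 1.7 = 16.43 ft³/s
Stations 1, 7 contribute zero (depth or velocity is 0).
Q = Σ qᵢ = 107.1 ft³/s

107 ft³/s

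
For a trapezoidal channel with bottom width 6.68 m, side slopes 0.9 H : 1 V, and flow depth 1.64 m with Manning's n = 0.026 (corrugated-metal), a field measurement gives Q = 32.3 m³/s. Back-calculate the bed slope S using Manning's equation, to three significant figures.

A = (b + z·y)·y = (6.68 + 0.9×1.64)×1.64 = 13.38 m²
P = b + 2y√(1+z²) = 6.68 + 2×1.64×√(1+0.9²) = 11.09 m
R = A/P = 13.38/11.09 = 1.206 m
S = (Q·n / (1·A·R^(2/3)))² = (32.3×0.026 / (1×13.38×1.133))² = 0.003071

0.00307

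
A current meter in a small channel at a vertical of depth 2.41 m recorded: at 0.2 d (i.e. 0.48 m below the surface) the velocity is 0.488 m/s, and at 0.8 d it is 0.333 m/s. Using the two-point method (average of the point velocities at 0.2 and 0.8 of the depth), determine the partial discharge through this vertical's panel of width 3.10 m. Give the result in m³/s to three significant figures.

v̄ = (0.488 + 0.333) / 2 = 0.4105 m/s
q = v̄ × d × w = 0.4105 × 2.41 × 3.10 = 3.067 m³/s

3.07 m³/s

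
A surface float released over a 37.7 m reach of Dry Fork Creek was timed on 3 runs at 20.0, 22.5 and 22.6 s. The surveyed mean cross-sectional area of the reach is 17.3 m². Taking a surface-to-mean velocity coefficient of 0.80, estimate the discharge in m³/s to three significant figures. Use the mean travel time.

t̄ = (20.0 + 22.5 + 22.6) / 3 = 21.7 s
v_surface = L / t̄ = 37.7 / 21.7 = 1.737 m/s
v_mean = 0.80 × 1.737 = 1.390 m/s
Q = A × v_mean = 17.3 × 1.390 = 24.04 m³/s

24.0 m³/s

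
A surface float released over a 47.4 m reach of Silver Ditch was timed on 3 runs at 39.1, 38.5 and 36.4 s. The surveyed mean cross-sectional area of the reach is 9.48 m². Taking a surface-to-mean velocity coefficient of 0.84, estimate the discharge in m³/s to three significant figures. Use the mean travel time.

9.93 m³/s

t̄ = (39.1 + 38.5 + 36.4) / 3 = 38 s
v_surface = L / t̄ = 47.4 / 38 = 1.247 m/s
v_mean = 0.84 × 1.247 = 1.048 m/s
Q = A × v_mean = 9.48 × 1.048 = 9.933 m³/s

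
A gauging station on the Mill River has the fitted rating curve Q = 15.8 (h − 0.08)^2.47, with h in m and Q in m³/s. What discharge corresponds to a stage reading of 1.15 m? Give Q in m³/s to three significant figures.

18.7 m³/s

Q = 15.8 × (1.15 − 0.08)^2.47 = 15.8 × 1.07^2.47 = 18.67 m³/s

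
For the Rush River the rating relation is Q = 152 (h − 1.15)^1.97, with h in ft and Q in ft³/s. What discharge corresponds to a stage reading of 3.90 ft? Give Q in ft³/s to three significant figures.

1120 ft³/s

Q = 152 × (3.90 − 1.15)^1.97 = 152 × 2.75^1.97 = 1115 ft³/s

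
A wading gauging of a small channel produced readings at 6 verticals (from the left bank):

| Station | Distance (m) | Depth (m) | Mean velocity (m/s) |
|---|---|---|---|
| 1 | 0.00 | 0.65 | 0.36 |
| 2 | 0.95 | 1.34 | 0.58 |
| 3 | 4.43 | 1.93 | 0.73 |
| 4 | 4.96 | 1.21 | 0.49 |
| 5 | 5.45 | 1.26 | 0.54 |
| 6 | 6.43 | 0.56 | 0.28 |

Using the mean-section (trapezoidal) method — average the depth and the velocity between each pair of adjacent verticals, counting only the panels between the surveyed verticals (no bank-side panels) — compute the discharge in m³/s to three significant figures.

Panel 1-2: Δb = 0.95 m, d̄ = (0.65+1.34)/2 = 0.995, v̄ = (0.36+0.58)/2 = 0.47 → q = 0.95×0.995×0.47 = 0.4443 m³/s
Panel 2-3: Δb = 3.48 m, d̄ = (1.34+1.93)/2 = 1.635, v̄ = (0.58+0.73)/2 = 0.655 → q = 3.48×1.635×0.655 = 3.727 m³/s
Panel 3-4: Δb = 0.53 m, d̄ = (1.93+1.21)/2 = 1.57, v̄ = (0.73+0.49)/2 = 0.61 → q = 0.53×1.57×0.61 = 0.5076 m³/s
Panel 4-5: Δb = 0.49 m, d̄ = (1.21+1.26)/2 = 1.235, v̄ = (0.49+0.54)/2 = 0.515 → q = 0.49×1.235×0.515 = 0.3117 m³/s
Panel 5-6: Δb = 0.98 m, d̄ = (1.26+0.56)/2 = 0.91, v̄ = (0.54+0.28)/2 = 0.41 → q = 0.98×0.91×0.41 = 0.3656 m³/s
Q = Σ q = 5.356 m³/s

5.36 m³/s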